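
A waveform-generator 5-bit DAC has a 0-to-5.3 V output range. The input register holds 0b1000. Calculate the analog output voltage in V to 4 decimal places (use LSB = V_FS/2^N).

1.3250 V

LSB = 5.3 V / 2^5 = 165.625 mV.
Code 0b1000 = 8 decimal.
V_out = 0 + 8 × 0.165625 V = 1.325 V.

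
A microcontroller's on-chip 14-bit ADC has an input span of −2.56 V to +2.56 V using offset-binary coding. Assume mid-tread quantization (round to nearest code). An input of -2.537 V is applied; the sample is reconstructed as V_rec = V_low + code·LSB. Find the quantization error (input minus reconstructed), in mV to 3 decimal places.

LSB = 5.12/2^14 = 312.50 µV.
(V_in − V_low)/LSB = (-2.537 − (−2.56))/0.0003125 = 73.6000 → code 74 (round).
V_rec = (−2.56) + 74·0.0003125 = -2.536875 V.
V_in − V_rec = -0.000125 V = -0.125 mV.

-0.125 mV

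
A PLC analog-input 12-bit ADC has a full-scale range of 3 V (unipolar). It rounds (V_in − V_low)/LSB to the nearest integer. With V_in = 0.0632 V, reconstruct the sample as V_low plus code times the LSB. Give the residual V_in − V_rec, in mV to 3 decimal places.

0.212 mV

Step size: 3 V ÷ 2^12 = 0.732 mV.
(V_in − V_low)/LSB = (0.0632 − 0)/0.000732422 = 86.2891 → code 86 (round).
Reconstructed: 0.062988281 V.
Difference: 0.000211719 V → 0.212 mV.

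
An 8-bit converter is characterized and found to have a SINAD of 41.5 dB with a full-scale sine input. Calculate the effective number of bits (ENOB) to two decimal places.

6.60 bits

ENOB = (SINAD − 1.76) / 6.02 = (41.5 − 1.76)/6.02 = 6.601.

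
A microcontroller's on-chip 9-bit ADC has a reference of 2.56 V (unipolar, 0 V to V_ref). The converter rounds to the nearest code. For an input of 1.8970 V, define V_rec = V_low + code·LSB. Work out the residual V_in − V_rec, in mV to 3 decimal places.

One LSB is 2.56 V / 512 = 5.000 mV.
(1.8970 − 0)/0.005 = 379.4000; round gives code 379.
Code 379 maps back to 0 + 379×0.005 V = 1.895 V.
V_in − V_rec = 0.002 V = 2.000 mV.

2.000 mV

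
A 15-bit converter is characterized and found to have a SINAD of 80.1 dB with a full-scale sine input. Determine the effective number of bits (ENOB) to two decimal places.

ENOB = (SINAD − 1.76) / 6.02 = (80.1 − 1.76)/6.02 = 13.013.

13.01 bits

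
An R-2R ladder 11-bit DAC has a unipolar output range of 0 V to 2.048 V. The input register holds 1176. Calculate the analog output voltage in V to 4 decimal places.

LSB = 2.048 V / 2^11 = 1.000 mV.
V_out = 0 + 1176 × 0.001 V = 1.176 V.

1.1760 V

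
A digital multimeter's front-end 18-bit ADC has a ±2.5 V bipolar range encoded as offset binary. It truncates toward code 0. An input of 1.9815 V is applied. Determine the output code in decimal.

code 234959

With 262144 levels over 5 V, one step is 19.07 µV.
(V_in − V_low)/LSB = (1.9815 − (−2.5)) / 1.90735e-05 = 234959.667.
So the output code is 234959.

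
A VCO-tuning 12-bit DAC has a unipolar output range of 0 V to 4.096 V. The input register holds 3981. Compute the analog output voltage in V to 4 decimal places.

LSB = 4.096 V / 2^12 = 1.000 mV.
V_out = 0 + 3981 × 0.001 V = 3.981 V.

3.9810 V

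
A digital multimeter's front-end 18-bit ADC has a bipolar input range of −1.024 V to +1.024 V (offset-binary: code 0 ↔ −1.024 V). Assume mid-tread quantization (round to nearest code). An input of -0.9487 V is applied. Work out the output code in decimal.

code 9638

Full-scale span = 2.048 V; LSB = 2.048/2^18 = 7.81 µV.
(V_in − V_low)/LSB = (-0.9487 − (−1.024)) / 7.8125e-06 = 9638.400.
So the output code is 9638.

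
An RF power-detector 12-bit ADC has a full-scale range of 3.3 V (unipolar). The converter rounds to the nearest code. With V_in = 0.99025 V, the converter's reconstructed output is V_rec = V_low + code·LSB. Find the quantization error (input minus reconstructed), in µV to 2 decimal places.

Step size: 3.3 V ÷ 2^12 = 0.806 mV.
Scaled input = 1229.1103 LSBs, so code = 1229.
Code 1229 maps back to 0 + 1229×0.000805664 V = 0.99016113 V.
Error = 0.99025 − 0.99016113 = 8.88672e-05 V = 88.87 µV.

88.87 µV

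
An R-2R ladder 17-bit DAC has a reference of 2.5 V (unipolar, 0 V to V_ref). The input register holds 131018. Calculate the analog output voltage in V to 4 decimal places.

LSB = 2.5 V / 2^17 = 19.07 µV.
V_out = 0 + 131018 × 1.90735e-05 V = 2.49897 V.

2.4990 V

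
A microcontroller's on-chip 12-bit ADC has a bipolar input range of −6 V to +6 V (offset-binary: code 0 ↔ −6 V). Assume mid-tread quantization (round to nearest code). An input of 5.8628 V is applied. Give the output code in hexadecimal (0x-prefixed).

code 0xFD1 (decimal 4049)

With 4096 levels over 12 V, one step is 2.930 mV.
(5.8628 − (−6)) / 0.00292969 = 4049.169 LSBs.
round(4049.169) = 4049.
In hexadecimal (0x-prefixed): 0xFD1.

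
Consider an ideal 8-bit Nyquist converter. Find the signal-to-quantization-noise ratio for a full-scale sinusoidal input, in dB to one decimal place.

SNR ≈ 6.02·N + 1.76 dB = 6.02·8 + 1.76 = 49.92 dB.

49.9 dB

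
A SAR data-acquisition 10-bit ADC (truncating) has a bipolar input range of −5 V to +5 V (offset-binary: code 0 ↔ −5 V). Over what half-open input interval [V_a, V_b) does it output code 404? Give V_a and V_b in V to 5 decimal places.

LSB = 10/2^10 = 9.766 mV.
V_a = V_low + 404·LSB = -1.05469 V; V_b = V_low + 405·LSB = -1.04492 V.

[-1.05469 V, -1.04492 V)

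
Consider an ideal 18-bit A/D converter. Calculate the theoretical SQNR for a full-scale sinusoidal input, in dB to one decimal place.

110.1 dB

SNR ≈ 6.02·N + 1.76 dB = 6.02·18 + 1.76 = 110.12 dB.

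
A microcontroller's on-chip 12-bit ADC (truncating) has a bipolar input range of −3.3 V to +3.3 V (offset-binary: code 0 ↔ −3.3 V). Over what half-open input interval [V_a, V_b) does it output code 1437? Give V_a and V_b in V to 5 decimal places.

LSB = 6.6/2^12 = 1.611 mV.
V_a = V_low + 1437·LSB = -0.984521 V; V_b = V_low + 1438·LSB = -0.98291 V.

[-0.98452 V, -0.98291 V)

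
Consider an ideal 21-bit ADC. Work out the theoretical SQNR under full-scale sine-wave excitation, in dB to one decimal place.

128.2 dB

SNR ≈ 6.02·N + 1.76 dB = 6.02·21 + 1.76 = 128.18 dB.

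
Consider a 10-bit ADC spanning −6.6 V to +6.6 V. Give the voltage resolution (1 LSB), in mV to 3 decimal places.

12.891 mV

Full-scale span = 13.2 V.
LSB = 13.2 / 2^10 = 13.2 / 1024 = 0.0128906 V = 12.891 mV.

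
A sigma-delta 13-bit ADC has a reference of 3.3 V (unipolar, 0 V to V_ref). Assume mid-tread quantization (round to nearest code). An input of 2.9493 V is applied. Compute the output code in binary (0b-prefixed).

code 0b1110010011001 (decimal 7321)

With 8192 levels over 3.3 V, one step is 402.83 µV.
(2.9493 − 0) / 0.000402832 = 7321.414 LSBs.
Round → code 7321.
In binary (0b-prefixed): 0b1110010011001.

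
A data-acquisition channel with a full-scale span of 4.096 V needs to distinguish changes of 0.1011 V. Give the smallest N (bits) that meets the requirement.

6 bits

Number of steps required ≥ 4.096 V / 0.1011 V = 40.51.
Need 2^N ≥ 40.51; 2^5 = 32, 2^6 = 64.
Minimum N = 6.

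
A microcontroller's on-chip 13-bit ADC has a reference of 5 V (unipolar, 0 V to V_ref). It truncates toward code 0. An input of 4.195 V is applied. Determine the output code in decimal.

LSB = 5 V / 8192 = 0.610 mV.
Input sits at 6873.088 steps above V_low.
⌊·⌋(6873.088) = 6873.

code 6873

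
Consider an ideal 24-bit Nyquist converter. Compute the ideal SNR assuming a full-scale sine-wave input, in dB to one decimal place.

SNR ≈ 6.02·N + 1.76 dB = 6.02·24 + 1.76 = 146.24 dB.

146.2 dB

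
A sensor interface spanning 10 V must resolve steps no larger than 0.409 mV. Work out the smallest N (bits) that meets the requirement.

Number of steps required ≥ 10 V / 0.409 mV = 24449.88.
Need 2^N ≥ 24449.88; 2^14 = 16384, 2^15 = 32768.
Minimum N = 15.

15 bits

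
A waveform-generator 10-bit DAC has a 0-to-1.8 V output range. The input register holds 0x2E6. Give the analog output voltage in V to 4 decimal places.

LSB = 1.8 V / 2^10 = 1.758 mV.
Code 0x2E6 = 742 decimal.
V_out = 0 + 742 × 0.00175781 V = 1.3043 V.

1.3043 V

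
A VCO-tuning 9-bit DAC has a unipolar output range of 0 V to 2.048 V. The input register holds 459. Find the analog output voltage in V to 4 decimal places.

LSB = 2.048 V / 2^9 = 4.000 mV.
V_out = 0 + 459 × 0.004 V = 1.836 V.

1.8360 V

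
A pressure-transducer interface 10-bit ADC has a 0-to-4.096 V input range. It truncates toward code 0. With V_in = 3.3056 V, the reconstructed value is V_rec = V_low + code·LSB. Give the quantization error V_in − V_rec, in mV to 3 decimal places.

LSB = 4.096/2^10 = 4.000 mV.
(V_in − V_low)/LSB = (3.3056 − 0)/0.004 = 826.4000 → code 826 (floor).
V_rec = 0 + 826·0.004 = 3.304 V.
Error = 3.3056 − 3.304 = 0.0016 V = 1.600 mV.

1.600 mV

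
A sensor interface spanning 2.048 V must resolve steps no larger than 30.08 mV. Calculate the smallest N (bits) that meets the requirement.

Number of steps required ≥ 2.048 V / 30.08 mV = 68.09.
Need 2^N ≥ 68.09; 2^6 = 64, 2^7 = 128.
Minimum N = 7.

7 bits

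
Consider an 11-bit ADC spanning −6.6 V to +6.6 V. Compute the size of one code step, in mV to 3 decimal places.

Full-scale span = 13.2 V.
LSB = 13.2 / 2^11 = 13.2 / 2048 = 0.00644531 V = 6.445 mV.

6.445 mV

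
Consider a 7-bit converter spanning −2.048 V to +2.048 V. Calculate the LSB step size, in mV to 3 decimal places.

Full-scale span = 4.096 V.
LSB = 4.096 / 2^7 = 4.096 / 128 = 0.032 V = 32.000 mV.

32.000 mV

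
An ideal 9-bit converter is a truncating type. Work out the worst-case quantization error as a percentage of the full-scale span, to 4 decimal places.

0.1953 %

Truncating → worst-case error = 1 LSB = V_FS/2^9, so 100/512 = 0.195312 % of full scale.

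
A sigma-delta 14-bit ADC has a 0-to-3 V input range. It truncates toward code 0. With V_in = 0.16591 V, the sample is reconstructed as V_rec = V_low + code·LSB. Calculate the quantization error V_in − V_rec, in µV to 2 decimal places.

Step size: 3 V ÷ 2^14 = 183.11 µV.
(0.16591 − 0)/0.000183105 = 906.0898; ⌊·⌋ gives code 906.
Reconstructed: 0.16589355 V.
V_in − V_rec = 1.64453e-05 V = 16.45 µV.

16.45 µV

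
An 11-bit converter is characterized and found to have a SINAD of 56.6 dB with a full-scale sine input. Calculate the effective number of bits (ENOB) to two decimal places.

ENOB = (SINAD − 1.76) / 6.02 = (56.6 − 1.76)/6.02 = 9.110.

9.11 bits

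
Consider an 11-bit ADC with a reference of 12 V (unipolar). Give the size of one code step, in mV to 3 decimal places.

5.859 mV

Full-scale span = 12 V.
LSB = 12 / 2^11 = 12 / 2048 = 0.00585938 V = 5.859 mV.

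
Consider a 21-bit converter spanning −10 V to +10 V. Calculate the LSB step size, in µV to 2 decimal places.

Full-scale span = 20 V.
LSB = 20 / 2^21 = 20 / 2097152 = 9.53674e-06 V = 9.54 µV.

9.54 µV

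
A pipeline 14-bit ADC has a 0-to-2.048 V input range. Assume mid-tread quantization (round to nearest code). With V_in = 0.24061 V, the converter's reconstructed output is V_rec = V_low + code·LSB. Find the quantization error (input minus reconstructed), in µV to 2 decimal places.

One LSB is 2.048 V / 16384 = 125.00 µV.
Scaled input = 1924.8800 LSBs, so code = 1925.
Reconstructed: 0.240625 V.
Error = 0.24061 − 0.240625 = -1.5e-05 V = -15.00 µV.

-15.00 µV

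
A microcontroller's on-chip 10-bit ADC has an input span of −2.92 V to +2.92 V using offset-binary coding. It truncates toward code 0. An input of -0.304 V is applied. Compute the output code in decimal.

code 458

Full-scale span = 5.84 V; LSB = 5.84/2^10 = 5.703 mV.
(V_in − V_low)/LSB = (-0.304 − (−2.92)) / 0.00570312 = 458.696.
Floor → code 458.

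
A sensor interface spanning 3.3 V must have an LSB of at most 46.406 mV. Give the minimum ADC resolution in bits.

Number of steps required ≥ 3.3 V / 46.406 mV = 71.11.
Need 2^N ≥ 71.11; 2^6 = 64, 2^7 = 128.
Minimum N = 7.

7 bits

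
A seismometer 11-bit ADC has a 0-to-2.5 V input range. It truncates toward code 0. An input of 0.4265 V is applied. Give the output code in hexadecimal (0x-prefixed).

Full-scale span = 2.5 V; LSB = 2.5/2^11 = 1.221 mV.
(V_in − V_low)/LSB = (0.4265 − 0) / 0.0012207 = 349.389.
Floor → code 349.
In hexadecimal (0x-prefixed): 0x15D.

code 0x15D (decimal 349)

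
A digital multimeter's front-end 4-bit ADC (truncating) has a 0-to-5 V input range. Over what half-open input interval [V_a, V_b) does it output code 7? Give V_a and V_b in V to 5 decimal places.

[2.18750 V, 2.50000 V)

LSB = 5/2^4 = 312.500 mV.
V_a = V_low + 7·LSB = 2.1875 V; V_b = V_low + 8·LSB = 2.5 V.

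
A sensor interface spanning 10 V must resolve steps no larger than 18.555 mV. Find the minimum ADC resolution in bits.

Number of steps required ≥ 10 V / 18.555 mV = 538.94.
Need 2^N ≥ 538.94; 2^9 = 512, 2^10 = 1024.
Minimum N = 10.

10 bits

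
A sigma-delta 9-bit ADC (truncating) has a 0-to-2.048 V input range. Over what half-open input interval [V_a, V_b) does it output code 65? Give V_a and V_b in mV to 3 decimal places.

LSB = 2.048/2^9 = 4.000 mV.
V_a = V_low + 65·LSB = 0.26 V; V_b = V_low + 66·LSB = 0.264 V.

[260.000 mV, 264.000 mV)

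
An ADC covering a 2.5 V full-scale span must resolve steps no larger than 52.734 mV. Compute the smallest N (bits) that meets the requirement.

Number of steps required ≥ 2.5 V / 52.734 mV = 47.41.
Need 2^N ≥ 47.41; 2^5 = 32, 2^6 = 64.
Minimum N = 6.

6 bits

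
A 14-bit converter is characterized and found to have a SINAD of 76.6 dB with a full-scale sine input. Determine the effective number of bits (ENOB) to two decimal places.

ENOB = (SINAD − 1.76) / 6.02 = (76.6 − 1.76)/6.02 = 12.432.

12.43 bits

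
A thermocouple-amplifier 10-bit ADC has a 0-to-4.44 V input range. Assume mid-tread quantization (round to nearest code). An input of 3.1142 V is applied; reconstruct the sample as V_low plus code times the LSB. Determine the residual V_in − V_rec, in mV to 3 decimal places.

One LSB is 4.44 V / 1024 = 4.336 mV.
(3.1142 − 0)/0.00433594 = 718.2299; round gives code 718.
Reconstructed: 3.1132031 V.
Difference: 0.000996875 V → 0.997 mV.

0.997 mV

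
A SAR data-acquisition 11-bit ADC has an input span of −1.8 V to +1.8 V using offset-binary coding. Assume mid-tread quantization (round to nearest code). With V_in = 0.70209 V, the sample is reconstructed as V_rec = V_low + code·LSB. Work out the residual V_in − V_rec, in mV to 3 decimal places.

One LSB is 3.6 V / 2048 = 1.758 mV.
(0.70209 − (−1.8))/0.00175781 = 1423.4112; round gives code 1423.
Code 1423 maps back to (−1.8) + 1423×0.00175781 V = 0.70136719 V.
Difference: 0.000722813 V → 0.723 mV.

0.723 mV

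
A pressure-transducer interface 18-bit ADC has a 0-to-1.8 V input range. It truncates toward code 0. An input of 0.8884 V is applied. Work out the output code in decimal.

code 129382

LSB = 1.8 V / 262144 = 6.87 µV.
(V_in − V_low)/LSB = (0.8884 − 0) / 6.86646e-06 = 129382.628.
⌊·⌋(129382.628) = 129382.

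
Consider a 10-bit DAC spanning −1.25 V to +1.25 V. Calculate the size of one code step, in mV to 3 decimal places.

2.441 mV

Full-scale span = 2.5 V.
LSB = 2.5 / 2^10 = 2.5 / 1024 = 0.00244141 V = 2.441 mV.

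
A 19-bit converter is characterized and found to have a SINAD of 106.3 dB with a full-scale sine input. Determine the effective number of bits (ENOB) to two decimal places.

17.37 bits

ENOB = (SINAD − 1.76) / 6.02 = (106.3 − 1.76)/6.02 = 17.365.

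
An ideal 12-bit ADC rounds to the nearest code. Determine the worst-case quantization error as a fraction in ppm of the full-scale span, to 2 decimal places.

122.07 ppm

Rounding → worst-case error = ½ LSB = V_FS/2^13, so 1e+06/8192 = 122.07 ppm of full scale.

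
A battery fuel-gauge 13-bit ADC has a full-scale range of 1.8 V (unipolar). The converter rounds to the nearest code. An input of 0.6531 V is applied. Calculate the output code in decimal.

code 2972

Full-scale span = 1.8 V; LSB = 1.8/2^13 = 219.73 µV.
(0.6531 − 0) / 0.000219727 = 2972.331 LSBs.
So the output code is 2972.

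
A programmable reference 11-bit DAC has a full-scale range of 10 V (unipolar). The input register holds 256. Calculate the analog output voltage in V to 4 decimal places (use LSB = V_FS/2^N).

LSB = 10 V / 2^11 = 4.883 mV.
V_out = 0 + 256 × 0.00488281 V = 1.25 V.

1.2500 V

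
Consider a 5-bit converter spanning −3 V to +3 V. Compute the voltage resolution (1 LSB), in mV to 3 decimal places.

Full-scale span = 6 V.
LSB = 6 / 2^5 = 6 / 32 = 0.1875 V = 187.500 mV.

187.500 mV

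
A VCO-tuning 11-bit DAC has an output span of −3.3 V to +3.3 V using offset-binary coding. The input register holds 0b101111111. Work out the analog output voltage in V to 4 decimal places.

-2.0657 V

LSB = 6.6 V / 2^11 = 3.223 mV.
Code 0b101111111 = 383 decimal.
V_out = (−3.3) + 383 × 0.00322266 V = -2.06572 V.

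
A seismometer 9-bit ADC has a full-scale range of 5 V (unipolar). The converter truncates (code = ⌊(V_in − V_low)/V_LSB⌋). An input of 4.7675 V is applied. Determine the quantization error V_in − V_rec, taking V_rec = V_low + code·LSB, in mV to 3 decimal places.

One LSB is 5 V / 512 = 9.766 mV.
Scaled input = 488.1920 LSBs, so code = 488.
V_rec = 0 + 488·0.00976562 = 4.765625 V.
Error = 4.7675 − 4.765625 = 0.001875 V = 1.875 mV.

1.875 mV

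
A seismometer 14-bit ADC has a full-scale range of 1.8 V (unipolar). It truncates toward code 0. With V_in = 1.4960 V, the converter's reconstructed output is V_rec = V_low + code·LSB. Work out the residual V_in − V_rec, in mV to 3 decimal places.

LSB = 1.8/2^14 = 109.86 µV.
Scaled input = 13616.9244 LSBs, so code = 13616.
Reconstructed: 1.4958984 V.
Error = 1.4960 − 1.4958984 = 0.000101562 V = 0.102 mV.

0.102 mV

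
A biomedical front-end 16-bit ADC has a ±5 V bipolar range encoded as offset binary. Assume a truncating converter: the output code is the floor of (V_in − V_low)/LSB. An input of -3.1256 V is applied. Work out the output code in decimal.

code 12284

Full-scale span = 10 V; LSB = 10/2^16 = 152.59 µV.
Input sits at 12284.068 steps above V_low.
So the output code is 12284.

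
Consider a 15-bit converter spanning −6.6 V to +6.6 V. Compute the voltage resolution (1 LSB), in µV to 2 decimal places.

402.83 µV

Full-scale span = 13.2 V.
LSB = 13.2 / 2^15 = 13.2 / 32768 = 0.000402832 V = 402.83 µV.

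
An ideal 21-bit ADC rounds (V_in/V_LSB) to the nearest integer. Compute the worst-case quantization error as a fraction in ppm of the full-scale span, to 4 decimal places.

Rounding → worst-case error = ½ LSB = V_FS/2^22, so 1e+06/4194304 = 0.238419 ppm of full scale.

0.2384 ppm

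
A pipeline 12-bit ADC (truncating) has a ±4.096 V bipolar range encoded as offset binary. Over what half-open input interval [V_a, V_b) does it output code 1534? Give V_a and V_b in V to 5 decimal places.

[-1.02800 V, -1.02600 V)

LSB = 8.192/2^12 = 2.000 mV.
V_a = V_low + 1534·LSB = -1.028 V; V_b = V_low + 1535·LSB = -1.026 V.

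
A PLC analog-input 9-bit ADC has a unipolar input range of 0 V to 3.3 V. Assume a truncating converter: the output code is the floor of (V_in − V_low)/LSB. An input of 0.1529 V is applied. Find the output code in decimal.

code 23

LSB = 3.3 V / 512 = 6.445 mV.
(0.1529 − 0) / 0.00644531 = 23.723 LSBs.
Floor → code 23.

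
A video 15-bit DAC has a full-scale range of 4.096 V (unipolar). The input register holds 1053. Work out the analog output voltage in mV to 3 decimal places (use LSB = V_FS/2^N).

LSB = 4.096 V / 2^15 = 125.00 µV.
V_out = 0 + 1053 × 0.000125 V = 0.131625 V.
= 131.625 mV.

131.625 mV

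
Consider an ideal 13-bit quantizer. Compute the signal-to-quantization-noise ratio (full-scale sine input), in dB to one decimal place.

80.0 dB

SNR ≈ 6.02·N + 1.76 dB = 6.02·13 + 1.76 = 80.02 dB.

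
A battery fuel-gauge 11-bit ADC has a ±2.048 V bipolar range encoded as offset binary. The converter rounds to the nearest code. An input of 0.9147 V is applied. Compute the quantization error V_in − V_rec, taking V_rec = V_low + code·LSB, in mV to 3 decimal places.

One LSB is 4.096 V / 2048 = 2.000 mV.
(V_in − V_low)/LSB = (0.9147 − (−2.048))/0.002 = 1481.3500 → code 1481 (round).
Code 1481 maps back to (−2.048) + 1481×0.002 V = 0.914 V.
V_in − V_rec = 0.0007 V = 0.700 mV.

0.700 mV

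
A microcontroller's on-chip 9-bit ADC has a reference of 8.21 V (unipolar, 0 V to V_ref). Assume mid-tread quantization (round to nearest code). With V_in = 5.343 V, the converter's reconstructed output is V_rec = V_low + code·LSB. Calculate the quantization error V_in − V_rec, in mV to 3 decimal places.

LSB = 8.21/2^9 = 16.035 mV.
(5.343 − 0)/0.0160352 = 333.2054; round gives code 333.
Reconstructed: 5.339707 V.
V_in − V_rec = 0.00329297 V = 3.293 mV.

3.293 mV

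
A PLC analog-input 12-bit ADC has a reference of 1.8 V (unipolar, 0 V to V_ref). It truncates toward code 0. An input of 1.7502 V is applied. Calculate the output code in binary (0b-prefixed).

code 0b111110001110 (decimal 3982)

LSB = 1.8 V / 4096 = 439.45 µV.
(V_in − V_low)/LSB = (1.7502 − 0) / 0.000439453 = 3982.677.
So the output code is 3982.
In binary (0b-prefixed): 0b111110001110.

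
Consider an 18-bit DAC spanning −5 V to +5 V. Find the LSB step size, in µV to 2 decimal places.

38.15 µV

Full-scale span = 10 V.
LSB = 10 / 2^18 = 10 / 262144 = 3.8147e-05 V = 38.15 µV.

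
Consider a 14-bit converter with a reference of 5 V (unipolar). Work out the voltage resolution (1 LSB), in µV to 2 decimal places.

305.18 µV

Full-scale span = 5 V.
LSB = 5 / 2^14 = 5 / 16384 = 0.000305176 V = 305.18 µV.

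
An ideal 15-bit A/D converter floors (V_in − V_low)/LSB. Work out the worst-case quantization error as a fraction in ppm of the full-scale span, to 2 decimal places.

Truncating → worst-case error = 1 LSB = V_FS/2^15, so 1e+06/32768 = 30.5176 ppm of full scale.

30.52 ppm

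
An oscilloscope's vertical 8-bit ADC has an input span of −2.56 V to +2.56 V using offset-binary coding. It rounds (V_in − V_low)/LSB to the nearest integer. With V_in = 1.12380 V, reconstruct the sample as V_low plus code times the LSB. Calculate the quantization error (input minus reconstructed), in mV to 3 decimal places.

One LSB is 5.12 V / 256 = 20.000 mV.
Scaled input = 184.1900 LSBs, so code = 184.
V_rec = (−2.56) + 184·0.02 = 1.12 V.
V_in − V_rec = 0.0038 V = 3.800 mV.

3.800 mV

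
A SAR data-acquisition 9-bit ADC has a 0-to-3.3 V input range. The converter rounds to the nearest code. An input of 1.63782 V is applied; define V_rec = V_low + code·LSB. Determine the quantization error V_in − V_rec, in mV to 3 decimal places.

0.711 mV

LSB = 3.3/2^9 = 6.445 mV.
Scaled input = 254.1103 LSBs, so code = 254.
V_rec = 0 + 254·0.00644531 = 1.6371094 V.
Error = 1.63782 − 1.6371094 = 0.000710625 V = 0.711 mV.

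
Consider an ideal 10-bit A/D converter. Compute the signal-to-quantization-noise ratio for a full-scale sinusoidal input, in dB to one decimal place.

SNR ≈ 6.02·N + 1.76 dB = 6.02·10 + 1.76 = 61.96 dB.

62.0 dB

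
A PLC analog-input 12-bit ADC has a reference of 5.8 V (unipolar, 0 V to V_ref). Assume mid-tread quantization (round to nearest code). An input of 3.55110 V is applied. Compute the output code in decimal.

Full-scale span = 5.8 V; LSB = 5.8/2^12 = 1.416 mV.
(V_in − V_low)/LSB = (3.55110 − 0) / 0.00141602 = 2507.811.
round(2507.811) = 2508.

code 2508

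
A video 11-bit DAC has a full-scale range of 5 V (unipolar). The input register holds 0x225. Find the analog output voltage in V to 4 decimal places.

LSB = 5 V / 2^11 = 2.441 mV.
Code 0x225 = 549 decimal.
V_out = 0 + 549 × 0.00244141 V = 1.34033 V.

1.3403 V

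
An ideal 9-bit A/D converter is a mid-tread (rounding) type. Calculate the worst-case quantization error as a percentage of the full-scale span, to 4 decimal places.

Rounding → worst-case error = ½ LSB = V_FS/2^10, so 100/1024 = 0.0976562 % of full scale.

0.0977 %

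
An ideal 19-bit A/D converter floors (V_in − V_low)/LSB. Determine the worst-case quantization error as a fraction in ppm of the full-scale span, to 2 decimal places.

1.91 ppm

Truncating → worst-case error = 1 LSB = V_FS/2^19, so 1e+06/524288 = 1.90735 ppm of full scale.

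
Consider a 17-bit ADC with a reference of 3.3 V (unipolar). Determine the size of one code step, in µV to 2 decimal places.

Full-scale span = 3.3 V.
LSB = 3.3 / 2^17 = 3.3 / 131072 = 2.5177e-05 V = 25.18 µV.

25.18 µV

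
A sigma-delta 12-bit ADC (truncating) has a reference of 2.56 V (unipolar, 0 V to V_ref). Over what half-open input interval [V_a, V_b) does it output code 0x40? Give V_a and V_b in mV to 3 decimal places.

[40.000 mV, 40.625 mV)

LSB = 2.56/2^12 = 0.625 mV.
Code 0x40 = 64 decimal.
V_a = V_low + 64·LSB = 0.04 V; V_b = V_low + 65·LSB = 0.040625 V.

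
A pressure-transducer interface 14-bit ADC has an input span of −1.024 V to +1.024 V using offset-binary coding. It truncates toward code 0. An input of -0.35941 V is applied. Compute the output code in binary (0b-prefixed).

LSB = 2.048 V / 16384 = 125.00 µV.
(V_in − V_low)/LSB = (-0.35941 − (−1.024)) / 0.000125 = 5316.720.
⌊·⌋(5316.720) = 5316.
In binary (0b-prefixed): 0b1010011000100.

code 0b1010011000100 (decimal 5316)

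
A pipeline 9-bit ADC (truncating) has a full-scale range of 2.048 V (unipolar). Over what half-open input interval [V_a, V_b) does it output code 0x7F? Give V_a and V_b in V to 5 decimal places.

[0.50800 V, 0.51200 V)

LSB = 2.048/2^9 = 4.000 mV.
Code 0x7F = 127 decimal.
V_a = V_low + 127·LSB = 0.508 V; V_b = V_low + 128·LSB = 0.512 V.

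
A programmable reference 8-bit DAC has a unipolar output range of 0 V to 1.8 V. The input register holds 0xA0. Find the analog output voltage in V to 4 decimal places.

LSB = 1.8 V / 2^8 = 7.031 mV.
Code 0xA0 = 160 decimal.
V_out = 0 + 160 × 0.00703125 V = 1.125 V.

1.1250 V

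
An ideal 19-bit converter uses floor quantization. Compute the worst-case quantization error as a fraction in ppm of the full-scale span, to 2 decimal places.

Truncating → worst-case error = 1 LSB = V_FS/2^19, so 1e+06/524288 = 1.90735 ppm of full scale.

1.91 ppm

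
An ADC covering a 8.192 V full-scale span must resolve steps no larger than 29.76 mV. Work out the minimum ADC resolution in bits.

Number of steps required ≥ 8.192 V / 29.76 mV = 275.27.
Need 2^N ≥ 275.27; 2^8 = 256, 2^9 = 512.
Minimum N = 9.

9 bits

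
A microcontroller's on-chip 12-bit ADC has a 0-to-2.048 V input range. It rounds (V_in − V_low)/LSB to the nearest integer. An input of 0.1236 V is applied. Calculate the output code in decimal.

code 247

Full-scale span = 2.048 V; LSB = 2.048/2^12 = 0.500 mV.
(0.1236 − 0) / 0.0005 = 247.200 LSBs.
round(247.200) = 247.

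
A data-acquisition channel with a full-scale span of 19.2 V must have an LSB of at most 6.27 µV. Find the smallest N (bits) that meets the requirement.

Number of steps required ≥ 19.2 V / 6.27 µV = 3062200.96.
Need 2^N ≥ 3062200.96; 2^21 = 2097152, 2^22 = 4194304.
Minimum N = 22.

22 bits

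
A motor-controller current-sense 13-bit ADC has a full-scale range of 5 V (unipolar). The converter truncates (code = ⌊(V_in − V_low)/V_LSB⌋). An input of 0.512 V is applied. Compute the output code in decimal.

Full-scale span = 5 V; LSB = 5/2^13 = 0.610 mV.
Input sits at 838.861 steps above V_low.
⌊·⌋(838.861) = 838.

code 838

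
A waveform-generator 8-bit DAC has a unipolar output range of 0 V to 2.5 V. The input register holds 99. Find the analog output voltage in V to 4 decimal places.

0.9668 V

LSB = 2.5 V / 2^8 = 9.766 mV.
V_out = 0 + 99 × 0.00976562 V = 0.966797 V.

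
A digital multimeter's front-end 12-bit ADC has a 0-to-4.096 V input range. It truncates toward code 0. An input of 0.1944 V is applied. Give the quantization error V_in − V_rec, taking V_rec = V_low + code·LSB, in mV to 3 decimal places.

0.400 mV

One LSB is 4.096 V / 4096 = 1.000 mV.
(0.1944 − 0)/0.001 = 194.4000; ⌊·⌋ gives code 194.
Code 194 maps back to 0 + 194×0.001 V = 0.194 V.
V_in − V_rec = 0.0004 V = 0.400 mV.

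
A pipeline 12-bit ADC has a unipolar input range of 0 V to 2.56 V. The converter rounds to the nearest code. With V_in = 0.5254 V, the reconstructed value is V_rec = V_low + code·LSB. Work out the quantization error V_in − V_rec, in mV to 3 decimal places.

LSB = 2.56/2^12 = 0.625 mV.
(V_in − V_low)/LSB = (0.5254 − 0)/0.000625 = 840.6400 → code 841 (round).
Reconstructed: 0.525625 V.
V_in − V_rec = -0.000225 V = -0.225 mV.

-0.225 mV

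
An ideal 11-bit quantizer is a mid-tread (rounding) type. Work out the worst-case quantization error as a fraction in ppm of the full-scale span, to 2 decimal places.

Rounding → worst-case error = ½ LSB = V_FS/2^12, so 1e+06/4096 = 244.141 ppm of full scale.

244.14 ppm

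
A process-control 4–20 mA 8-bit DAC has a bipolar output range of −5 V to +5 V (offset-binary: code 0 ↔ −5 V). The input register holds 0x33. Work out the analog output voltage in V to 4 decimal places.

-3.0078 V

LSB = 10 V / 2^8 = 39.062 mV.
Code 0x33 = 51 decimal.
V_out = (−5) + 51 × 0.0390625 V = -3.00781 V.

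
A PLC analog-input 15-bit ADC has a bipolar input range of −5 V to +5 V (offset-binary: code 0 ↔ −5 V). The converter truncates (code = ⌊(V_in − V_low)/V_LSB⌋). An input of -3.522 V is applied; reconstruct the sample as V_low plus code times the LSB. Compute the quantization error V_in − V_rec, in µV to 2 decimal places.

33.69 µV

LSB = 10/2^15 = 305.18 µV.
(V_in − V_low)/LSB = (-3.522 − (−5))/0.000305176 = 4843.1104 → code 4843 (floor).
Reconstructed: -3.5220337 V.
Error = -3.522 − (−3.5220337) = 3.36914e-05 V = 33.69 µV.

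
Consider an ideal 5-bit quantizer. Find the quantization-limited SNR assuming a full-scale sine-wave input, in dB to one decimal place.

SNR ≈ 6.02·N + 1.76 dB = 6.02·5 + 1.76 = 31.86 dB.

31.9 dB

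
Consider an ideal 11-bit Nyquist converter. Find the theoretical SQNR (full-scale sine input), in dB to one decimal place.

68.0 dB

SNR ≈ 6.02·N + 1.76 dB = 6.02·11 + 1.76 = 67.98 dB.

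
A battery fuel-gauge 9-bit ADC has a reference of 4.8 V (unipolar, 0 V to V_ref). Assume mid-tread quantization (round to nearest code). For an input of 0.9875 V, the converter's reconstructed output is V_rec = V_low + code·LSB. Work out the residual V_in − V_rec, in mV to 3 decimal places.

LSB = 4.8/2^9 = 9.375 mV.
(0.9875 − 0)/0.009375 = 105.3333; round gives code 105.
Reconstructed: 0.984375 V.
V_in − V_rec = 0.003125 V = 3.125 mV.

3.125 mV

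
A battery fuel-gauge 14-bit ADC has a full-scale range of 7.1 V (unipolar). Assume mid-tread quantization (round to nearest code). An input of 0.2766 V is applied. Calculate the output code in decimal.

Full-scale span = 7.1 V; LSB = 7.1/2^14 = 433.35 µV.
(V_in − V_low)/LSB = (0.2766 − 0) / 0.00043335 = 638.284.
So the output code is 638.

code 638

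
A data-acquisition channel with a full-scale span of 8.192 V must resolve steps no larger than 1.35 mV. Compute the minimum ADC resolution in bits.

13 bits

Number of steps required ≥ 8.192 V / 1.35 mV = 6068.15.
Need 2^N ≥ 6068.15; 2^12 = 4096, 2^13 = 8192.
Minimum N = 13.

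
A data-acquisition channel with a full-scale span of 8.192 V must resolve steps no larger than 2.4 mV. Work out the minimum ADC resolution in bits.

Number of steps required ≥ 8.192 V / 2.4 mV = 3413.33.
Need 2^N ≥ 3413.33; 2^11 = 2048, 2^12 = 4096.
Minimum N = 12.

12 bits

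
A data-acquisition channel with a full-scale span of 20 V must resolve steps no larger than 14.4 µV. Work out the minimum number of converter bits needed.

Number of steps required ≥ 20 V / 14.4 µV = 1388888.89.
Need 2^N ≥ 1388888.89; 2^20 = 1048576, 2^21 = 2097152.
Minimum N = 21.

21 bits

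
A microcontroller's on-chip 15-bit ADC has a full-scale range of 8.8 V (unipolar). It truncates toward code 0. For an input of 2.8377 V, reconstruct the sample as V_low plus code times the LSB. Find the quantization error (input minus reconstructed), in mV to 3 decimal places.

0.151 mV

One LSB is 8.8 V / 32768 = 268.55 µV.
(V_in − V_low)/LSB = (2.8377 − 0)/0.000268555 = 10566.5629 → code 10566 (floor).
Reconstructed: 2.8375488 V.
V_in − V_rec = 0.000151172 V = 0.151 mV.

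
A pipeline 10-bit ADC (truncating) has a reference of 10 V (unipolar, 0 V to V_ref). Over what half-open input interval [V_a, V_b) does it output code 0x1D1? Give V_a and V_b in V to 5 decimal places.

LSB = 10/2^10 = 9.766 mV.
Code 0x1D1 = 465 decimal.
V_a = V_low + 465·LSB = 4.54102 V; V_b = V_low + 466·LSB = 4.55078 V.

[4.54102 V, 4.55078 V)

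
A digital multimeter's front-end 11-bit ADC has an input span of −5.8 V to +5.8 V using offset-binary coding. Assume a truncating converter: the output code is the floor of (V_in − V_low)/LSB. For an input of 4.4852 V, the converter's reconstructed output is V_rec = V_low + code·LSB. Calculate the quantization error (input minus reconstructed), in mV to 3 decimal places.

Step size: 11.6 V ÷ 2^11 = 5.664 mV.
(V_in − V_low)/LSB = (4.4852 − (−5.8))/0.00566406 = 1815.8698 → code 1815 (floor).
Reconstructed: 4.4802734 V.
Error = 4.4852 − 4.4802734 = 0.00492656 V = 4.927 mV.

4.927 mV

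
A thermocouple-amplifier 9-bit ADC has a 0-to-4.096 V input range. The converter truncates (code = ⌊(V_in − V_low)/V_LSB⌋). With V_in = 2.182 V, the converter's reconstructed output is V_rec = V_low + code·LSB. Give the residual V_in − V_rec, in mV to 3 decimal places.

Step size: 4.096 V ÷ 2^9 = 8.000 mV.
Scaled input = 272.7500 LSBs, so code = 272.
Reconstructed: 2.176 V.
V_in − V_rec = 0.006 V = 6.000 mV.

6.000 mV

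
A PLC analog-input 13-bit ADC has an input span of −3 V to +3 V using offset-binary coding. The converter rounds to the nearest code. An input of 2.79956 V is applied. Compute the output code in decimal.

With 8192 levels over 6 V, one step is 0.732 mV.
(2.79956 − (−3)) / 0.000732422 = 7918.333 LSBs.
So the output code is 7918.

code 7918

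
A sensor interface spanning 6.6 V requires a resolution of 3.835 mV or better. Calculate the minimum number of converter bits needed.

11 bits

Number of steps required ≥ 6.6 V / 3.835 mV = 1720.99.
Need 2^N ≥ 1720.99; 2^10 = 1024, 2^11 = 2048.
Minimum N = 11.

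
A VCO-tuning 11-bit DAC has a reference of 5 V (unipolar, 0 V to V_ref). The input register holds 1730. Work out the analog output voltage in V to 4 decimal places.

4.2236 V

LSB = 5 V / 2^11 = 2.441 mV.
V_out = 0 + 1730 × 0.00244141 V = 4.22363 V.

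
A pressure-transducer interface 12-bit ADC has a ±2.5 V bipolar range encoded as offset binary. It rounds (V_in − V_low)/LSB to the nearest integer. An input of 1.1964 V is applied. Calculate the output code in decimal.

LSB = 5 V / 4096 = 1.221 mV.
Input sits at 3028.091 steps above V_low.
So the output code is 3028.

code 3028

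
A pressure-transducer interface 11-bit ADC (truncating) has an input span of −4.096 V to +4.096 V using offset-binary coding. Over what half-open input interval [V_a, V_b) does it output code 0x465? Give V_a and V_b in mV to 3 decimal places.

[404.000 mV, 408.000 mV)

LSB = 8.192/2^11 = 4.000 mV.
Code 0x465 = 1125 decimal.
V_a = V_low + 1125·LSB = 0.404 V; V_b = V_low + 1126·LSB = 0.408 V.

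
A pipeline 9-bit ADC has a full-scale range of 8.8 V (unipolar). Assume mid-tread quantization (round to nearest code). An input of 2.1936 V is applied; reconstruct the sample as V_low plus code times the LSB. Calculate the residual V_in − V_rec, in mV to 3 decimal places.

LSB = 8.8/2^9 = 17.188 mV.
(V_in − V_low)/LSB = (2.1936 − 0)/0.0171875 = 127.6276 → code 128 (round).
Reconstructed: 2.2 V.
Difference: -0.0064 V → -6.400 mV.

-6.400 mV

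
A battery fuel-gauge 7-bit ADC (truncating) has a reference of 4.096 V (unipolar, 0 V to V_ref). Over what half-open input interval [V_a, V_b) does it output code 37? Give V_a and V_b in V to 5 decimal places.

LSB = 4.096/2^7 = 32.000 mV.
V_a = V_low + 37·LSB = 1.184 V; V_b = V_low + 38·LSB = 1.216 V.

[1.18400 V, 1.21600 V)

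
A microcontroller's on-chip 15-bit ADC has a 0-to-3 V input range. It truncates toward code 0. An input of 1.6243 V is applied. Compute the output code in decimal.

LSB = 3 V / 32768 = 91.55 µV.
(V_in − V_low)/LSB = (1.6243 − 0) / 9.15527e-05 = 17741.687.
So the output code is 17741.

code 17741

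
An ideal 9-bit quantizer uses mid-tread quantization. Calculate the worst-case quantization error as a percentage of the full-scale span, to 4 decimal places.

0.0977 %

Rounding → worst-case error = ½ LSB = V_FS/2^10, so 100/1024 = 0.0976562 % of full scale.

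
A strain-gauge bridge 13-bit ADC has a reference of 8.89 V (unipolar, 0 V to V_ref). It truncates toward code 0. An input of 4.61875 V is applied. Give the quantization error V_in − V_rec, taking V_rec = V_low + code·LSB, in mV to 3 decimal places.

Step size: 8.89 V ÷ 2^13 = 1.085 mV.
(V_in − V_low)/LSB = (4.61875 − 0)/0.00108521 = 4256.1080 → code 4256 (floor).
V_rec = 0 + 4256·0.00108521 = 4.6186328 V.
V_in − V_rec = 0.000117187 V = 0.117 mV.

0.117 mV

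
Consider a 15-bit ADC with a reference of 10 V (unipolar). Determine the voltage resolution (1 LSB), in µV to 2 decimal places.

305.18 µV

Full-scale span = 10 V.
LSB = 10 / 2^15 = 10 / 32768 = 0.000305176 V = 305.18 µV.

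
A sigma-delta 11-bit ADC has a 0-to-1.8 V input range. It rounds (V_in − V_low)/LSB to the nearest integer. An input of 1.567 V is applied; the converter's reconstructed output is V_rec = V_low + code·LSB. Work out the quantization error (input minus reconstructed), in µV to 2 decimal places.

-89.84 µV

Step size: 1.8 V ÷ 2^11 = 0.879 mV.
(V_in − V_low)/LSB = (1.567 − 0)/0.000878906 = 1782.8978 → code 1783 (round).
Code 1783 maps back to 0 + 1783×0.000878906 V = 1.5670898 V.
Difference: -8.98437e-05 V → -89.84 µV.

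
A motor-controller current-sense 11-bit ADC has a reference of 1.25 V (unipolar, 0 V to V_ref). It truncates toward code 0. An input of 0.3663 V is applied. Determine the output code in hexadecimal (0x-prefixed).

Full-scale span = 1.25 V; LSB = 1.25/2^11 = 0.610 mV.
(0.3663 − 0) / 0.000610352 = 600.146 LSBs.
⌊·⌋(600.146) = 600.
In hexadecimal (0x-prefixed): 0x258.

code 0x258 (decimal 600)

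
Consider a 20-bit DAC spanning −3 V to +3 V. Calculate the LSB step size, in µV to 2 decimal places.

5.72 µV

Full-scale span = 6 V.
LSB = 6 / 2^20 = 6 / 1048576 = 5.72205e-06 V = 5.72 µV.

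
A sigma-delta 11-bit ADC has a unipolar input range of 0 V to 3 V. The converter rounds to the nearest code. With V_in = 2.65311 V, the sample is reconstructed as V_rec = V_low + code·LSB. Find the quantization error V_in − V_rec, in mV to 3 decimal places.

Step size: 3 V ÷ 2^11 = 1.465 mV.
(V_in − V_low)/LSB = (2.65311 − 0)/0.00146484 = 1811.1898 → code 1811 (round).
Code 1811 maps back to 0 + 1811×0.00146484 V = 2.652832 V.
V_in − V_rec = 0.000277969 V = 0.278 mV.

0.278 mV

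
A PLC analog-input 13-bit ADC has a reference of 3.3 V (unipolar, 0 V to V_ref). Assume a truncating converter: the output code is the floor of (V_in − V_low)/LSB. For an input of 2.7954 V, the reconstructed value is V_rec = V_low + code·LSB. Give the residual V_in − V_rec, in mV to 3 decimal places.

LSB = 3.3/2^13 = 402.83 µV.
(V_in − V_low)/LSB = (2.7954 − 0)/0.000402832 = 6939.3687 → code 6939 (floor).
Code 6939 maps back to 0 + 6939×0.000402832 V = 2.7952515 V.
Difference: 0.000148535 V → 0.149 mV.

0.149 mV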